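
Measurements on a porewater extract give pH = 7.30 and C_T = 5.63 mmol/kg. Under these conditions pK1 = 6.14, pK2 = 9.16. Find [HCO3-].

α₁ = 1 / (1 + [H⁺]/K1 + K2/[H⁺]) = 1 / (1 + 10^-1.16 + 10^-1.86)
   = 1 / (1 + 0.069183 + 0.013804) = 1/1.0830 = 0.9234
[HCO3⁻] = α₁ × DIC = 0.9234 × 5.63 = 5.20 mmol/kg

[HCO3⁻] = 5.20 mmol/kg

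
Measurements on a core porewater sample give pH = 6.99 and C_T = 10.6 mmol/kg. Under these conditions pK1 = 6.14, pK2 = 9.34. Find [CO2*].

α₀ = 1 / (1 + K1/[H⁺] + K1K2/[H⁺]²) = 1 / (1 + 10^+0.85 + 10^-1.50)
   = 1 / (1 + 7.0795 + 0.031623) = 1/8.1111 = 0.1233
[CO2*] = α₀ × DIC = 0.1233 × 10.6 = 1.31 mmol/kg

[CO2*] = 1.31 mmol/kg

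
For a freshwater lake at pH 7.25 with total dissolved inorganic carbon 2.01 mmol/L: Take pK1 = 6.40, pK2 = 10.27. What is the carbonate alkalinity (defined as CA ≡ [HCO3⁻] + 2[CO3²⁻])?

CA = 1.76 mmol/L

CA = [HCO3⁻] + 2[CO3²⁻] = (α₁ + 2α₂)·DIC
At pH 7.25: [H⁺]/K1 = 10^-0.85 = 0.14125, K2/[H⁺] = 10^-3.02 = 0.00095499
α₁ = 1/(1 + 0.14125 + 0.00095499) = 1/1.1422 = 0.8755; α₂ = α₁·K2/[H⁺] = 0.0008361
α₁ + 2α₂ = 0.8772
CA = 0.8772 × 2.01 = 1.76 mmol/L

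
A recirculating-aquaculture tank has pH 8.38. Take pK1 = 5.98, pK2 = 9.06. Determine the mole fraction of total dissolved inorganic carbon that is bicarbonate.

α₁ = 0.824

α₁ = 1 / (1 + [H⁺]/K1 + K2/[H⁺]) = 1 / (1 + 10^-2.40 + 10^-0.68)
   = 1 / (1 + 0.0039811 + 0.20893) = 1/1.2129 = 0.8245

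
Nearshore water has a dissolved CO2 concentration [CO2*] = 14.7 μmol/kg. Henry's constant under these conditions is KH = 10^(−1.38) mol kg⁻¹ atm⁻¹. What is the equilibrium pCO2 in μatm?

pCO2 = 353 μatm

KH = 10^(−1.38) = 4.169×10^-2 mol kg⁻¹ atm⁻¹
pCO2 = [CO2*]/KH = 14.7×10^-6 / 4.169×10^-2 = 3.53×10^-4 atm = 353 μatm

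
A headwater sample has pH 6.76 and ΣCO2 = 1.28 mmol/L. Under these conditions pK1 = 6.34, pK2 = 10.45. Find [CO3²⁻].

[CO3²⁻] = 0.189 μmol/L

α₂ = 1 / (1 + [H⁺]/K2 + [H⁺]²/(K1K2)) = 1 / (1 + 10^+3.69 + 10^+3.27)
   = 1 / (1 + 4897.8 + 1862.1) = 1/6760.9 = 0.0001479
[CO3²⁻] = α₂ × DIC = 0.0001479 × 1.28 = 0.000189 mmol/L = 0.189 μmol/L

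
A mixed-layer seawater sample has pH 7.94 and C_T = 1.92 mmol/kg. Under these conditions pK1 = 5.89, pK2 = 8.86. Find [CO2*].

α₀ = 1 / (1 + K1/[H⁺] + K1K2/[H⁺]²) = 1 / (1 + 10^+2.05 + 10^+1.13)
   = 1 / (1 + 112.20 + 13.490) = 1/126.69 = 0.007893
[CO2*] = α₀ × DIC = 0.007893 × 1.92 = 0.0152 mmol/kg = 15.2 μmol/kg

[CO2*] = 15.2 μmol/kg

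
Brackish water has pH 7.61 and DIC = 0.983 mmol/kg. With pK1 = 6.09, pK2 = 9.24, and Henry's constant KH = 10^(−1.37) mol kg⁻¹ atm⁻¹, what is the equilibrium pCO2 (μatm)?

α₀ = 1 / (1 + K1/[H⁺] + K1K2/[H⁺]²) = 1 / (1 + 10^+1.52 + 10^-0.11)
   = 1 / (1 + 33.113 + 0.77625) = 1/34.889 = 0.02866
[CO2*] = α₀ × DIC = 0.02866 × 0.983 = 0.02817 mmol/kg
pCO2 = [CO2*]/KH = 2.817×10^-5 / 4.266×10^-2 = 660 μatm

pCO2 = 660 μatm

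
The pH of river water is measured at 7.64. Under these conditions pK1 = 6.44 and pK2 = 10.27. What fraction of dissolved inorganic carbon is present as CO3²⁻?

α₂ = 1 / (1 + [H⁺]/K2 + [H⁺]²/(K1K2)) = 1 / (1 + 10^+2.63 + 10^+1.43)
   = 1 / (1 + 426.58 + 26.915) = 1/454.49 = 0.002200

α₂ = 0.00220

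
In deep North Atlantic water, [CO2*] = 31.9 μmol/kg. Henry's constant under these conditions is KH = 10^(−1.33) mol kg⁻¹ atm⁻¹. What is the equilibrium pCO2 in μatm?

KH = 10^(−1.33) = 4.677×10^-2 mol kg⁻¹ atm⁻¹
pCO2 = [CO2*]/KH = 31.9×10^-6 / 4.677×10^-2 = 6.82×10^-4 atm = 682 μatm

pCO2 = 682 μatm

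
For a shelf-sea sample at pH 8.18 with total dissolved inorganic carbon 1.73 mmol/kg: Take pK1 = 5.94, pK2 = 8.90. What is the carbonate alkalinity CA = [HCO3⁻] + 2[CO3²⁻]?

CA = [HCO3⁻] + 2[CO3²⁻] = (α₁ + 2α₂)·DIC
At pH 8.18: [H⁺]/K1 = 10^-2.24 = 0.0057544, K2/[H⁺] = 10^-0.72 = 0.19055
α₁ = 1/(1 + 0.0057544 + 0.19055) = 1/1.1963 = 0.8359; α₂ = α₁·K2/[H⁺] = 0.1593
α₁ + 2α₂ = 1.1545
CA = 1.1545 × 1.73 = 2.00 mmol/kg

CA = 2.00 mmol/kg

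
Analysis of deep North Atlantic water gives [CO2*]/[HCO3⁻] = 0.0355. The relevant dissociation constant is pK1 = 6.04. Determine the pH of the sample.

From K1 = [H⁺][HCO3⁻]/[CO2*]:  pH = pK1 − log₁₀([CO2*]/[HCO3⁻])
log₁₀(0.0355) = -1.450
pH = 6.04 − (-1.450) = 7.49

pH = 7.49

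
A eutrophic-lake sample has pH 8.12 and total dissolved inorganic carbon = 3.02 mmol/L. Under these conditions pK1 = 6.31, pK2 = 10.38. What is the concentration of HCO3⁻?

[HCO3⁻] = 2.96 mmol/L

α₁ = 1 / (1 + [H⁺]/K1 + K2/[H⁺]) = 1 / (1 + 10^-1.81 + 10^-2.26)
   = 1 / (1 + 0.015488 + 0.0054954) = 1/1.0210 = 0.9794
[HCO3⁻] = α₁ × DIC = 0.9794 × 3.02 = 2.96 mmol/L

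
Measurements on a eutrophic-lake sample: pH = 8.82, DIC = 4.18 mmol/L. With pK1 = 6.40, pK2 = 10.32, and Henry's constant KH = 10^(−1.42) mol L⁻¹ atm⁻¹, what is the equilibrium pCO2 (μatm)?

pCO2 = 404 μatm

α₀ = 1 / (1 + K1/[H⁺] + K1K2/[H⁺]²) = 1 / (1 + 10^+2.42 + 10^+0.92)
   = 1 / (1 + 263.03 + 8.3176) = 1/272.34 = 0.003672
[CO2*] = α₀ × DIC = 0.003672 × 4.18 = 0.01535 mmol/L = 15.35 μmol/L
pCO2 = [CO2*]/KH = 1.535×10^-5 / 3.802×10^-2 = 404 μatm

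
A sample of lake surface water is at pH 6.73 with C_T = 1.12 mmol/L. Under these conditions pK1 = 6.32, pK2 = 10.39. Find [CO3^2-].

[CO3²⁻] = 0.176 μmol/L

α₂ = 1 / (1 + [H⁺]/K2 + [H⁺]²/(K1K2)) = 1 / (1 + 10^+3.66 + 10^+3.25)
   = 1 / (1 + 4570.9 + 1778.3) = 1/6350.2 = 0.0001575
[CO3²⁻] = α₂ × DIC = 0.0001575 × 1.12 = 0.000176 mmol/L = 0.176 μmol/L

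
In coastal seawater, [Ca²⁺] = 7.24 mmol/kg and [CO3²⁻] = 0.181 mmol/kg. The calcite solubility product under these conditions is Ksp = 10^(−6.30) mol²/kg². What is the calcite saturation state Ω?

Ksp = 10^(−6.30) = 5.012×10^-7
Ω = [Ca²⁺][CO3²⁻]/Ksp = (7.24×10^-3)(0.181×10^-3) / 5.012×10^-7 = 2.61

Ω = 2.61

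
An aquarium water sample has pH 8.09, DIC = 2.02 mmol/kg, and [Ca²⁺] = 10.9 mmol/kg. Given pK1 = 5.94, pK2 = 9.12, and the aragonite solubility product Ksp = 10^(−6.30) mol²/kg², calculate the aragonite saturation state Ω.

α₂ = 1 / (1 + [H⁺]/K2 + [H⁺]²/(K1K2)) = 1 / (1 + 10^+1.03 + 10^-1.12)
   = 1 / (1 + 10.715 + 0.075858) = 1/11.791 = 0.08481
[CO3²⁻] = α₂ × DIC = 0.08481 × 2.02 = 0.1713 mmol/kg
Ksp = 10^(−6.30) = 5.012×10^-7
Ω = [Ca²⁺][CO3²⁻]/Ksp = (10.9×10^-3)(1.713×10^-4) / 5.012×10^-7 = 3.73

Ω = 3.73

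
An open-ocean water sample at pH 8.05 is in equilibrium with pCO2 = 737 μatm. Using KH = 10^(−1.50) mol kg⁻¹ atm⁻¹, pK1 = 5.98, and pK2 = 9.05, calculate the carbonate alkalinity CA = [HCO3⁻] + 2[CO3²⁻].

[CO2*] = KH · pCO2 = 10^(−1.50) × 737×10^-6 = 2.331×10^-5 mol/kg
α₀ = 1/(1 + K1/[H⁺] + K1K2/[H⁺]²) = 1/(1 + 10^+2.07 + 10^+1.07) = 0.007678
DIC = [CO2*]/α₀ = 2.331×10^-5 / 0.007678 = 3.035 mmol/kg
CA = (α₁ + 2α₂)·DIC = (0.9021 + 2×0.09021) × 3.035 = 3.29 mmol/kg

CA = 3.29 mmol/kg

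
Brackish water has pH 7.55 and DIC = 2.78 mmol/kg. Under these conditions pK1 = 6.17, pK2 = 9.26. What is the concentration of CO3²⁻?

α₂ = 1 / (1 + [H⁺]/K2 + [H⁺]²/(K1K2)) = 1 / (1 + 10^+1.71 + 10^+0.33)
   = 1 / (1 + 51.286 + 2.1380) = 1/54.424 = 0.01837
[CO3²⁻] = α₂ × DIC = 0.01837 × 2.78 = 0.0511 mmol/kg

[CO3²⁻] = 0.0511 mmol/kg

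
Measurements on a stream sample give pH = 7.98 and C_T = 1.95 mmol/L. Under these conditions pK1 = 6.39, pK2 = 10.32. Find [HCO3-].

[HCO3⁻] = 1.89 mmol/L

α₁ = 1 / (1 + [H⁺]/K1 + K2/[H⁺]) = 1 / (1 + 10^-1.59 + 10^-2.34)
   = 1 / (1 + 0.025704 + 0.0045709) = 1/1.0303 = 0.9706
[HCO3⁻] = α₁ × DIC = 0.9706 × 1.95 = 1.89 mmol/L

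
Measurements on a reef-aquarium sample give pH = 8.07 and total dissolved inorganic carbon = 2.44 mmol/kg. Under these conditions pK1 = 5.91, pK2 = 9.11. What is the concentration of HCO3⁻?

[HCO3⁻] = 2.22 mmol/kg

α₁ = 1 / (1 + [H⁺]/K1 + K2/[H⁺]) = 1 / (1 + 10^-2.16 + 10^-1.04)
   = 1 / (1 + 0.0069183 + 0.091201) = 1/1.0981 = 0.9106
[HCO3⁻] = α₁ × DIC = 0.9106 × 2.44 = 2.22 mmol/kg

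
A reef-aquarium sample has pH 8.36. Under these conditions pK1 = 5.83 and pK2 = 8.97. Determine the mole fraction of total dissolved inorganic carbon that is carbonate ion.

α₂ = 0.197

α₂ = 1 / (1 + [H⁺]/K2 + [H⁺]²/(K1K2)) = 1 / (1 + 10^+0.61 + 10^-1.92)
   = 1 / (1 + 4.0738 + 0.012023) = 1/5.0858 = 0.1966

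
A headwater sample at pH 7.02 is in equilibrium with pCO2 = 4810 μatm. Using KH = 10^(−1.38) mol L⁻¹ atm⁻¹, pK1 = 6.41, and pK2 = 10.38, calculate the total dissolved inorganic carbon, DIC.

[CO2*] = KH · pCO2 = 10^(−1.38) × 4810×10^-6 = 2.005×10^-4 mol/L
α₀ = 1/(1 + K1/[H⁺] + K1K2/[H⁺]²) = 1/(1 + 10^+0.61 + 10^-2.75) = 0.1970
DIC = [CO2*]/α₀ = 2.005×10^-4 / 0.1970 = 1.02 mmol/L

DIC = 1.02 mmol/L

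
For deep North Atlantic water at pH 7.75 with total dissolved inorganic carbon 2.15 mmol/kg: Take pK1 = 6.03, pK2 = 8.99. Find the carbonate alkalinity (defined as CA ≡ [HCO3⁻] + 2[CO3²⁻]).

CA = 2.23 mmol/kg

CA = [HCO3⁻] + 2[CO3²⁻] = (α₁ + 2α₂)·DIC
At pH 7.75: [H⁺]/K1 = 10^-1.72 = 0.019055, K2/[H⁺] = 10^-1.24 = 0.057544
α₁ = 1/(1 + 0.019055 + 0.057544) = 1/1.0766 = 0.9289; α₂ = α₁·K2/[H⁺] = 0.05345
α₁ + 2α₂ = 1.0358
CA = 1.0358 × 2.15 = 2.23 mmol/kg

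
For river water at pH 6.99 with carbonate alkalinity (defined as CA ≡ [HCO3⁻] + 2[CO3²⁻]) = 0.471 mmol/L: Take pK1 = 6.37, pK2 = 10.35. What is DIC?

DIC = 0.584 mmol/L

CA = [HCO3⁻] + 2[CO3²⁻] = (α₁ + 2α₂)·DIC
At pH 6.99: [H⁺]/K1 = 10^-0.62 = 0.23988, K2/[H⁺] = 10^-3.36 = 0.00043652
α₁ = 1/(1 + 0.23988 + 0.00043652) = 1/1.2403 = 0.8062; α₂ = α₁·K2/[H⁺] = 0.0003519
α₁ + 2α₂ = 0.8069
DIC = CA / (α₁ + 2α₂) = 0.471 / 0.8069 = 0.584 mmol/L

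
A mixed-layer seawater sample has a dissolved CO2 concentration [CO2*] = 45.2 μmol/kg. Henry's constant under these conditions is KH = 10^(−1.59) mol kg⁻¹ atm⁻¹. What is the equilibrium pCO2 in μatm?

KH = 10^(−1.59) = 2.570×10^-2 mol kg⁻¹ atm⁻¹
pCO2 = [CO2*]/KH = 45.2×10^-6 / 2.570×10^-2 = 1.76×10^-3 atm = 1760 μatm

pCO2 = 1760 μatm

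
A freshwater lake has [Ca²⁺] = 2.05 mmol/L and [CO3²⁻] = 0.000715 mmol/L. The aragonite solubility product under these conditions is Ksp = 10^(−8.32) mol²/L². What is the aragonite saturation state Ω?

Ω = 0.306

Ksp = 10^(−8.32) = 4.786×10^-9
Ω = [Ca²⁺][CO3²⁻]/Ksp = (2.05×10^-3)(0.000715×10^-3) / 4.786×10^-9 = 0.306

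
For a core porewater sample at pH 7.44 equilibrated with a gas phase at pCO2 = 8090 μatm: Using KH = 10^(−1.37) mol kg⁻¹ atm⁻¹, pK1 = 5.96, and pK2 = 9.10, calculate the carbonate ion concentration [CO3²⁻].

[CO3²⁻] = 0.228 mmol/kg

[CO2*] = KH · pCO2 = 10^(−1.37) × 8090×10^-6 = 3.451×10^-4 mol/kg
α₀ = 1/(1 + K1/[H⁺] + K1K2/[H⁺]²) = 1/(1 + 10^+1.48 + 10^-0.18) = 0.03139
DIC = [CO2*]/α₀ = 3.451×10^-4 / 0.03139 = 11.00 mmol/kg
[CO3²⁻] = α₂·DIC; α₂ = 0.02074, so [CO3²⁻] = 0.02074 × 11.00 = 0.228 mmol/kg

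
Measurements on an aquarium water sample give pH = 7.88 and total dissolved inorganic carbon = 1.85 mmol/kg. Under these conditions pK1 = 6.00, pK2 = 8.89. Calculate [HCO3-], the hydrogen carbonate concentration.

[HCO3⁻] = 1.67 mmol/kg

α₁ = 1 / (1 + [H⁺]/K1 + K2/[H⁺]) = 1 / (1 + 10^-1.88 + 10^-1.01)
   = 1 / (1 + 0.013183 + 0.097724) = 1/1.1109 = 0.9002
[HCO3⁻] = α₁ × DIC = 0.9002 × 1.85 = 1.67 mmol/kg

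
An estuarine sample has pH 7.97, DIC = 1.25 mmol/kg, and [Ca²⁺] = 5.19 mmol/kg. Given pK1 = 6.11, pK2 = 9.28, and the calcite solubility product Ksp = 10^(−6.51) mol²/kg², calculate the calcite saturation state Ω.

α₂ = 1 / (1 + [H⁺]/K2 + [H⁺]²/(K1K2)) = 1 / (1 + 10^+1.31 + 10^-0.55)
   = 1 / (1 + 20.417 + 0.28184) = 1/21.699 = 0.04608
[CO3²⁻] = α₂ × DIC = 0.04608 × 1.25 = 0.05761 mmol/kg
Ksp = 10^(−6.51) = 3.090×10^-7
Ω = [Ca²⁺][CO3²⁻]/Ksp = (5.19×10^-3)(5.761×10^-5) / 3.090×10^-7 = 0.967

Ω = 0.967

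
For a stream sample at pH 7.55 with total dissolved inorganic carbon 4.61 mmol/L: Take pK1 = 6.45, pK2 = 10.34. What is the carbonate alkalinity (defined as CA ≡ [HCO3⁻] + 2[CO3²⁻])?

CA = [HCO3⁻] + 2[CO3²⁻] = (α₁ + 2α₂)·DIC
At pH 7.55: [H⁺]/K1 = 10^-1.10 = 0.079433, K2/[H⁺] = 10^-2.79 = 0.0016218
α₁ = 1/(1 + 0.079433 + 0.0016218) = 1/1.0811 = 0.9250; α₂ = α₁·K2/[H⁺] = 0.001500
α₁ + 2α₂ = 0.9280
CA = 0.9280 × 4.61 = 4.28 mmol/L

CA = 4.28 mmol/L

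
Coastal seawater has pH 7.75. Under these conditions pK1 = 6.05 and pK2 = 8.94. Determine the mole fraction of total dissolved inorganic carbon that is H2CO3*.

α₀ = 1 / (1 + K1/[H⁺] + K1K2/[H⁺]²) = 1 / (1 + 10^+1.70 + 10^+0.51)
   = 1 / (1 + 50.119 + 3.2359) = 1/54.355 = 0.01840

α₀ = 0.0184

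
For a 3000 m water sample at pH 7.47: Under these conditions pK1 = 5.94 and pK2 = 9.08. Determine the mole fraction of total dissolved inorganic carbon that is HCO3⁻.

α₁ = 0.949

α₁ = 1 / (1 + [H⁺]/K1 + K2/[H⁺]) = 1 / (1 + 10^-1.53 + 10^-1.61)
   = 1 / (1 + 0.029512 + 0.024547) = 1/1.0541 = 0.9487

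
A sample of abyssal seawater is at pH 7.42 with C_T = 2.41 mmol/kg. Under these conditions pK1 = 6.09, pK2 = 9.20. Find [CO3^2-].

[CO3²⁻] = 0.0376 mmol/kg

α₂ = 1 / (1 + [H⁺]/K2 + [H⁺]²/(K1K2)) = 1 / (1 + 10^+1.78 + 10^+0.45)
   = 1 / (1 + 60.256 + 2.8184) = 1/64.074 = 0.01561
[CO3²⁻] = α₂ × DIC = 0.01561 × 2.41 = 0.0376 mmol/kg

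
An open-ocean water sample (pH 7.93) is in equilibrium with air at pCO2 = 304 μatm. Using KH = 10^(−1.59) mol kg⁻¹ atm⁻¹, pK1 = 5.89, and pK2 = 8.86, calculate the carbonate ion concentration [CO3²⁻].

[CO2*] = KH · pCO2 = 10^(−1.59) × 304×10^-6 = 7.814×10^-6 mol/kg
α₀ = 1/(1 + K1/[H⁺] + K1K2/[H⁺]²) = 1/(1 + 10^+2.04 + 10^+1.11) = 0.008095
DIC = [CO2*]/α₀ = 7.814×10^-6 / 0.008095 = 0.9653 mmol/kg
[CO3²⁻] = α₂·DIC; α₂ = 0.1043, so [CO3²⁻] = 0.1043 × 0.9653 = 0.101 mmol/kg

[CO3²⁻] = 0.101 mmol/kg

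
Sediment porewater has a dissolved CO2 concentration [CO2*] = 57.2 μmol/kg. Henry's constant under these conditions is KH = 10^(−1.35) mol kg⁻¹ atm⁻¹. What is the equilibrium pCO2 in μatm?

KH = 10^(−1.35) = 4.467×10^-2 mol kg⁻¹ atm⁻¹
pCO2 = [CO2*]/KH = 57.2×10^-6 / 4.467×10^-2 = 1.28×10^-3 atm = 1280 μatm

pCO2 = 1280 μatm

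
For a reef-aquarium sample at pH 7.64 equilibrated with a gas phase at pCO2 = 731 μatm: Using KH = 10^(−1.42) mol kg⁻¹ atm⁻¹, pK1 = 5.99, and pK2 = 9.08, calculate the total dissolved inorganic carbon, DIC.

DIC = 1.31 mmol/kg

[CO2*] = KH · pCO2 = 10^(−1.42) × 731×10^-6 = 2.779×10^-5 mol/kg
α₀ = 1/(1 + K1/[H⁺] + K1K2/[H⁺]²) = 1/(1 + 10^+1.65 + 10^+0.21) = 0.02115
DIC = [CO2*]/α₀ = 2.779×10^-5 / 0.02115 = 1.31 mmol/kg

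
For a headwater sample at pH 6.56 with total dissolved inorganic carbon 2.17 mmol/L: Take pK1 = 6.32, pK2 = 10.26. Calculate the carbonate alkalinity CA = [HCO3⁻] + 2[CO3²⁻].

CA = [HCO3⁻] + 2[CO3²⁻] = (α₁ + 2α₂)·DIC
At pH 6.56: [H⁺]/K1 = 10^-0.24 = 0.57544, K2/[H⁺] = 10^-3.70 = 0.00019953
α₁ = 1/(1 + 0.57544 + 0.00019953) = 1/1.5756 = 0.6347; α₂ = α₁·K2/[H⁺] = 0.0001266
α₁ + 2α₂ = 0.6349
CA = 0.6349 × 2.17 = 1.38 mmol/L

CA = 1.38 mmol/L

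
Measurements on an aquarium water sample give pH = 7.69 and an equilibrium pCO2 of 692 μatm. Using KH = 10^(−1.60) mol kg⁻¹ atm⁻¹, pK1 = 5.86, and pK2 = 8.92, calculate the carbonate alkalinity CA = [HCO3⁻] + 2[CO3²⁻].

[CO2*] = KH · pCO2 = 10^(−1.60) × 692×10^-6 = 1.738×10^-5 mol/kg
α₀ = 1/(1 + K1/[H⁺] + K1K2/[H⁺]²) = 1/(1 + 10^+1.83 + 10^+0.60) = 0.01378
DIC = [CO2*]/α₀ = 1.738×10^-5 / 0.01378 = 1.262 mmol/kg
CA = (α₁ + 2α₂)·DIC = (0.9314 + 2×0.05484) × 1.262 = 1.31 mmol/kg

CA = 1.31 mmol/kg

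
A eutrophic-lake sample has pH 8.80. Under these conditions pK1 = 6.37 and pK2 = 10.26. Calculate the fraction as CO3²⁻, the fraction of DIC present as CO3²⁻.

α₂ = 0.0334

α₂ = 1 / (1 + [H⁺]/K2 + [H⁺]²/(K1K2)) = 1 / (1 + 10^+1.46 + 10^-0.97)
   = 1 / (1 + 28.840 + 0.10715) = 1/29.947 = 0.03339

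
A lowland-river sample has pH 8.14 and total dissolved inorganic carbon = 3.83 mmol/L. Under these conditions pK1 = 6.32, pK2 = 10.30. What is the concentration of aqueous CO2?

α₀ = 1 / (1 + K1/[H⁺] + K1K2/[H⁺]²) = 1 / (1 + 10^+1.82 + 10^-0.34)
   = 1 / (1 + 66.069 + 0.45709) = 1/67.526 = 0.01481
[CO2*] = α₀ × DIC = 0.01481 × 3.83 = 0.0567 mmol/L

[CO2*] = 0.0567 mmol/L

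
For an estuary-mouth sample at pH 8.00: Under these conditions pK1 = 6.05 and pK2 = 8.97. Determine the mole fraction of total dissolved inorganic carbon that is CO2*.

α₀ = 1 / (1 + K1/[H⁺] + K1K2/[H⁺]²) = 1 / (1 + 10^+1.95 + 10^+0.98)
   = 1 / (1 + 89.125 + 9.5499) = 1/99.675 = 0.01003

α₀ = 0.0100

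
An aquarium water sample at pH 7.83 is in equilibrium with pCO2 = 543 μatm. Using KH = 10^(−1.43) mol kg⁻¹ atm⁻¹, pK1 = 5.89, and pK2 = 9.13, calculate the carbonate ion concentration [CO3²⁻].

[CO2*] = KH · pCO2 = 10^(−1.43) × 543×10^-6 = 2.017×10^-5 mol/kg
α₀ = 1/(1 + K1/[H⁺] + K1K2/[H⁺]²) = 1/(1 + 10^+1.94 + 10^+0.64) = 0.01082
DIC = [CO2*]/α₀ = 2.017×10^-5 / 0.01082 = 1.865 mmol/kg
[CO3²⁻] = α₂·DIC; α₂ = 0.04721, so [CO3²⁻] = 0.04721 × 1.865 = 0.0881 mmol/kg

[CO3²⁻] = 0.0881 mmol/kg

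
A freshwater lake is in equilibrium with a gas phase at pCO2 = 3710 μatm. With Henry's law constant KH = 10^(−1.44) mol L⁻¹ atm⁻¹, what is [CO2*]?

[CO2*] = 135 μmol/L

KH = 10^(−1.44) = 3.631×10^-2 mol L⁻¹ atm⁻¹
[CO2*] = KH · pCO2 = 3.631×10^-2 × 3710×10^-6 atm = 1.35×10^-4 mol/L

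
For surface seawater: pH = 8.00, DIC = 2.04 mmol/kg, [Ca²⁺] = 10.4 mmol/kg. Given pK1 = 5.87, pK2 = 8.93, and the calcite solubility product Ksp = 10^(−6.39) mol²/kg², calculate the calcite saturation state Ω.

α₂ = 1 / (1 + [H⁺]/K2 + [H⁺]²/(K1K2)) = 1 / (1 + 10^+0.93 + 10^-1.20)
   = 1 / (1 + 8.5114 + 0.063096) = 1/9.5745 = 0.1044
[CO3²⁻] = α₂ × DIC = 0.1044 × 2.04 = 0.2131 mmol/kg
Ksp = 10^(−6.39) = 4.074×10^-7
Ω = [Ca²⁺][CO3²⁻]/Ksp = (10.4×10^-3)(2.131×10^-4) / 4.074×10^-7 = 5.44

Ω = 5.44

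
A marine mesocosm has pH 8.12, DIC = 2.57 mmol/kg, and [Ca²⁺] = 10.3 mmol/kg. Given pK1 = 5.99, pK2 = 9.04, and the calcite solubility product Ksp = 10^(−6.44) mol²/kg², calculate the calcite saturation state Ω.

α₂ = 1 / (1 + [H⁺]/K2 + [H⁺]²/(K1K2)) = 1 / (1 + 10^+0.92 + 10^-1.21)
   = 1 / (1 + 8.3176 + 0.061660) = 1/9.3793 = 0.1066
[CO3²⁻] = α₂ × DIC = 0.1066 × 2.57 = 0.2740 mmol/kg
Ksp = 10^(−6.44) = 3.631×10^-7
Ω = [Ca²⁺][CO3²⁻]/Ksp = (10.3×10^-3)(2.740×10^-4) / 3.631×10^-7 = 7.77

Ω = 7.77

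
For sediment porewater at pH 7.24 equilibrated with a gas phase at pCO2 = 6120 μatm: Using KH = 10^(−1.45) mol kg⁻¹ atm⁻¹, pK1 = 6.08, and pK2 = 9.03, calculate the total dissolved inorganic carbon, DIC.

[CO2*] = KH · pCO2 = 10^(−1.45) × 6120×10^-6 = 2.171×10^-4 mol/kg
α₀ = 1/(1 + K1/[H⁺] + K1K2/[H⁺]²) = 1/(1 + 10^+1.16 + 10^-0.63) = 0.06374
DIC = [CO2*]/α₀ = 2.171×10^-4 / 0.06374 = 3.41 mmol/kg

DIC = 3.41 mmol/kg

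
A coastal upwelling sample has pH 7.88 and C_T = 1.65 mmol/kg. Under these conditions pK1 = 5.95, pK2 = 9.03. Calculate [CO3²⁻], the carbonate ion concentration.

[CO3²⁻] = 0.108 mmol/kg

α₂ = 1 / (1 + [H⁺]/K2 + [H⁺]²/(K1K2)) = 1 / (1 + 10^+1.15 + 10^-0.78)
   = 1 / (1 + 14.125 + 0.16596) = 1/15.291 = 0.06540
[CO3²⁻] = α₂ × DIC = 0.06540 × 1.65 = 0.108 mmol/kg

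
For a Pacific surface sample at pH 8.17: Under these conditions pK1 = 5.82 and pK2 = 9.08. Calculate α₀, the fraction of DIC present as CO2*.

α₀ = 1 / (1 + K1/[H⁺] + K1K2/[H⁺]²) = 1 / (1 + 10^+2.35 + 10^+1.44)
   = 1 / (1 + 223.87 + 27.542) = 1/252.41 = 0.003962

α₀ = 0.00396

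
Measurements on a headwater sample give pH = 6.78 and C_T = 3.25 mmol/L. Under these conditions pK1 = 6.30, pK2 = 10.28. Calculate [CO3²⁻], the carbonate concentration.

α₂ = 1 / (1 + [H⁺]/K2 + [H⁺]²/(K1K2)) = 1 / (1 + 10^+3.50 + 10^+3.02)
   = 1 / (1 + 3162.3 + 1047.1) = 1/4210.4 = 0.0002375
[CO3²⁻] = α₂ × DIC = 0.0002375 × 3.25 = 0.000772 mmol/L = 0.772 μmol/L

[CO3²⁻] = 0.772 μmol/L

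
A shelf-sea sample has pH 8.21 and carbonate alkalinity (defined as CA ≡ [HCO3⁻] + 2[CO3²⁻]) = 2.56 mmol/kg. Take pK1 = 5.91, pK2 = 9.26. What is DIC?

CA = [HCO3⁻] + 2[CO3²⁻] = (α₁ + 2α₂)·DIC
At pH 8.21: [H⁺]/K1 = 10^-2.30 = 0.0050119, K2/[H⁺] = 10^-1.05 = 0.089125
α₁ = 1/(1 + 0.0050119 + 0.089125) = 1/1.0941 = 0.9140; α₂ = α₁·K2/[H⁺] = 0.08146
α₁ + 2α₂ = 1.0769
DIC = CA / (α₁ + 2α₂) = 2.56 / 1.0769 = 2.38 mmol/kg

DIC = 2.38 mmol/kg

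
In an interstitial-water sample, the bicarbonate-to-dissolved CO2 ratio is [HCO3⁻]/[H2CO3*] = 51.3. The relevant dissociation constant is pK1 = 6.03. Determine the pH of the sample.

From K1 = [H⁺][HCO3⁻]/[H2CO3*]:  pH = pK1 + log₁₀([HCO3⁻]/[H2CO3*])
log₁₀(51.3) = +1.710
pH = 6.03 + (+1.710) = 7.74

pH = 7.74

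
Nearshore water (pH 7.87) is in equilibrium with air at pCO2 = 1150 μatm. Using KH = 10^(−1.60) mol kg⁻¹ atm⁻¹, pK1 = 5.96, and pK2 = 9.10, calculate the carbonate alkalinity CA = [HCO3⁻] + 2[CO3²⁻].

[CO2*] = KH · pCO2 = 10^(−1.60) × 1150×10^-6 = 2.889×10^-5 mol/kg
α₀ = 1/(1 + K1/[H⁺] + K1K2/[H⁺]²) = 1/(1 + 10^+1.91 + 10^+0.68) = 0.01149
DIC = [CO2*]/α₀ = 2.889×10^-5 / 0.01149 = 2.515 mmol/kg
CA = (α₁ + 2α₂)·DIC = (0.9335 + 2×0.05497) × 2.515 = 2.62 mmol/kg

CA = 2.62 mmol/kg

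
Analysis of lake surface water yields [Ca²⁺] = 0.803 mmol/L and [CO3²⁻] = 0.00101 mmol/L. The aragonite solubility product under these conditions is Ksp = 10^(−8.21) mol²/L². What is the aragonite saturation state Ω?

Ksp = 10^(−8.21) = 6.166×10^-9
Ω = [Ca²⁺][CO3²⁻]/Ksp = (0.803×10^-3)(0.00101×10^-3) / 6.166×10^-9 = 0.132

Ω = 0.132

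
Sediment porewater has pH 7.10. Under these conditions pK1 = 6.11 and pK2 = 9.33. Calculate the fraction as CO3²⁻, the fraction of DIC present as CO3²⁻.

α₂ = 0.00531

α₂ = 1 / (1 + [H⁺]/K2 + [H⁺]²/(K1K2)) = 1 / (1 + 10^+2.23 + 10^+1.24)
   = 1 / (1 + 169.82 + 17.378) = 1/188.20 = 0.005313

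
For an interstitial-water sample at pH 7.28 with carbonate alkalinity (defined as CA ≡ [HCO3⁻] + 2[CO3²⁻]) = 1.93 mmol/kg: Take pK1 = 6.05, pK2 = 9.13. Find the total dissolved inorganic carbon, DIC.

CA = [HCO3⁻] + 2[CO3²⁻] = (α₁ + 2α₂)·DIC
At pH 7.28: [H⁺]/K1 = 10^-1.23 = 0.058884, K2/[H⁺] = 10^-1.85 = 0.014125
α₁ = 1/(1 + 0.058884 + 0.014125) = 1/1.0730 = 0.9320; α₂ = α₁·K2/[H⁺] = 0.01316
α₁ + 2α₂ = 0.9583
DIC = CA / (α₁ + 2α₂) = 1.93 / 0.9583 = 2.01 mmol/kg

DIC = 2.01 mmol/kg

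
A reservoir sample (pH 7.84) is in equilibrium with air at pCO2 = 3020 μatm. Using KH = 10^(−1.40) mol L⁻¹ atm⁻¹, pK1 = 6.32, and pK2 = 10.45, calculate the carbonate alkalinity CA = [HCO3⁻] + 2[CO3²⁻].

CA = 4.00 mmol/L

[CO2*] = KH · pCO2 = 10^(−1.40) × 3020×10^-6 = 1.202×10^-4 mol/L
α₀ = 1/(1 + K1/[H⁺] + K1K2/[H⁺]²) = 1/(1 + 10^+1.52 + 10^-1.09) = 0.02924
DIC = [CO2*]/α₀ = 1.202×10^-4 / 0.02924 = 4.111 mmol/L
CA = (α₁ + 2α₂)·DIC = (0.9684 + 2×0.002377) × 4.111 = 4.00 mmol/L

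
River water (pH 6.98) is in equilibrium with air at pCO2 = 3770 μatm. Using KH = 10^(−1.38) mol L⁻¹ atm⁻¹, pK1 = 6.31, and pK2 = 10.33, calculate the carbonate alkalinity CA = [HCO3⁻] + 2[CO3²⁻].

[CO2*] = KH · pCO2 = 10^(−1.38) × 3770×10^-6 = 1.572×10^-4 mol/L
α₀ = 1/(1 + K1/[H⁺] + K1K2/[H⁺]²) = 1/(1 + 10^+0.67 + 10^-2.68) = 0.1761
DIC = [CO2*]/α₀ = 1.572×10^-4 / 0.1761 = 0.8926 mmol/L
CA = (α₁ + 2α₂)·DIC = (0.8236 + 2×0.0003679) × 0.8926 = 0.736 mmol/L

CA = 0.736 mmol/L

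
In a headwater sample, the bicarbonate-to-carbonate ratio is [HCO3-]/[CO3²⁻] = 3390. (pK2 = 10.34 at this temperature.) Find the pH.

From K2 = [H⁺][CO3²⁻]/[HCO3-]:  pH = pK2 − log₁₀([HCO3-]/[CO3²⁻])
log₁₀(3390) = +3.530
pH = 10.34 − (+3.530) = 6.81

pH = 6.81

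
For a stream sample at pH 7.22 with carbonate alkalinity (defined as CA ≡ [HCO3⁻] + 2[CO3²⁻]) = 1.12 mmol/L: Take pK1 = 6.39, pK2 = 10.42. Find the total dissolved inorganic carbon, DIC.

DIC = 1.28 mmol/L

CA = [HCO3⁻] + 2[CO3²⁻] = (α₁ + 2α₂)·DIC
At pH 7.22: [H⁺]/K1 = 10^-0.83 = 0.14791, K2/[H⁺] = 10^-3.20 = 0.00063096
α₁ = 1/(1 + 0.14791 + 0.00063096) = 1/1.1485 = 0.8707; α₂ = α₁·K2/[H⁺] = 0.0005494
α₁ + 2α₂ = 0.8718
DIC = CA / (α₁ + 2α₂) = 1.12 / 0.8718 = 1.28 mmol/L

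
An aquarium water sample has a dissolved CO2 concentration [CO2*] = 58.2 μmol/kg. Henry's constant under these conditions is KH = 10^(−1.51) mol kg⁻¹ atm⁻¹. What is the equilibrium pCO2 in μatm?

pCO2 = 1880 μatm

KH = 10^(−1.51) = 3.090×10^-2 mol kg⁻¹ atm⁻¹
pCO2 = [CO2*]/KH = 58.2×10^-6 / 3.090×10^-2 = 1.88×10^-3 atm = 1880 μatm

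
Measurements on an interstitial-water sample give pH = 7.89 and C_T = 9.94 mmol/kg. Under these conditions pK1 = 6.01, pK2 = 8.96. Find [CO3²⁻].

α₂ = 1 / (1 + [H⁺]/K2 + [H⁺]²/(K1K2)) = 1 / (1 + 10^+1.07 + 10^-0.81)
   = 1 / (1 + 11.749 + 0.15488) = 1/12.904 = 0.07750
[CO3²⁻] = α₂ × DIC = 0.07750 × 9.94 = 0.770 mmol/kg

[CO3²⁻] = 0.770 mmol/kg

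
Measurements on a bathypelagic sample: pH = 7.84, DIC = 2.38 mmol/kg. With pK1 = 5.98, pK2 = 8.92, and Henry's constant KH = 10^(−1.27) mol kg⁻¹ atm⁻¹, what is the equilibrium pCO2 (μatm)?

pCO2 = 558 μatm

α₀ = 1 / (1 + K1/[H⁺] + K1K2/[H⁺]²) = 1 / (1 + 10^+1.86 + 10^+0.78)
   = 1 / (1 + 72.444 + 6.0256) = 1/79.469 = 0.01258
[CO2*] = α₀ × DIC = 0.01258 × 2.38 = 0.02995 mmol/kg
pCO2 = [CO2*]/KH = 2.995×10^-5 / 5.370×10^-2 = 558 μatm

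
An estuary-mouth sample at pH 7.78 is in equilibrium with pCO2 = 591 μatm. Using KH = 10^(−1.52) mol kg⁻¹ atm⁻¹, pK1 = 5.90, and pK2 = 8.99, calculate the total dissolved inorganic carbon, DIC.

[CO2*] = KH · pCO2 = 10^(−1.52) × 591×10^-6 = 1.785×10^-5 mol/kg
α₀ = 1/(1 + K1/[H⁺] + K1K2/[H⁺]²) = 1/(1 + 10^+1.88 + 10^+0.67) = 0.01226
DIC = [CO2*]/α₀ = 1.785×10^-5 / 0.01226 = 1.46 mmol/kg

DIC = 1.46 mmol/kg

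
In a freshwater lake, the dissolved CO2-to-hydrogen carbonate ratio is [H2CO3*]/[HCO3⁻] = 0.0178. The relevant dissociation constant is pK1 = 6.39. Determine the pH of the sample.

pH = 8.14

From K1 = [H⁺][HCO3⁻]/[H2CO3*]:  pH = pK1 − log₁₀([H2CO3*]/[HCO3⁻])
log₁₀(0.0178) = -1.750
pH = 6.39 − (-1.750) = 8.14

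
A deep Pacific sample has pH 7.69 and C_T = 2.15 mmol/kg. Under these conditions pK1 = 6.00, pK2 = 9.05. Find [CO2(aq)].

α₀ = 1 / (1 + K1/[H⁺] + K1K2/[H⁺]²) = 1 / (1 + 10^+1.69 + 10^+0.33)
   = 1 / (1 + 48.978 + 2.1380) = 1/52.116 = 0.01919
[CO2*] = α₀ × DIC = 0.01919 × 2.15 = 0.0413 mmol/kg

[CO2*] = 0.0413 mmol/kg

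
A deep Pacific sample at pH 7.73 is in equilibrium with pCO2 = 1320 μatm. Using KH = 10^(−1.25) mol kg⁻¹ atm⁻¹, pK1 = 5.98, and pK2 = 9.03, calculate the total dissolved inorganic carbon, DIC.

DIC = 4.46 mmol/kg

[CO2*] = KH · pCO2 = 10^(−1.25) × 1320×10^-6 = 7.423×10^-5 mol/kg
α₀ = 1/(1 + K1/[H⁺] + K1K2/[H⁺]²) = 1/(1 + 10^+1.75 + 10^+0.45) = 0.01665
DIC = [CO2*]/α₀ = 7.423×10^-5 / 0.01665 = 4.46 mmol/kg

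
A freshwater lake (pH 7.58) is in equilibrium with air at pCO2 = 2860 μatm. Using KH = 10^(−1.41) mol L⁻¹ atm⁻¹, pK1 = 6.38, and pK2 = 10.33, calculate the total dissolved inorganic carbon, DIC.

[CO2*] = KH · pCO2 = 10^(−1.41) × 2860×10^-6 = 1.113×10^-4 mol/L
α₀ = 1/(1 + K1/[H⁺] + K1K2/[H⁺]²) = 1/(1 + 10^+1.20 + 10^-1.55) = 0.05925
DIC = [CO2*]/α₀ = 1.113×10^-4 / 0.05925 = 1.88 mmol/L

DIC = 1.88 mmol/L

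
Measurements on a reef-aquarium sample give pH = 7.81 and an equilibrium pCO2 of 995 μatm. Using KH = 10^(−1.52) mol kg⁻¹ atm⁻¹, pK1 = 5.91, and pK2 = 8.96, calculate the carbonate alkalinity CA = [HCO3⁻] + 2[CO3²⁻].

[CO2*] = KH · pCO2 = 10^(−1.52) × 995×10^-6 = 3.005×10^-5 mol/kg
α₀ = 1/(1 + K1/[H⁺] + K1K2/[H⁺]²) = 1/(1 + 10^+1.90 + 10^+0.75) = 0.01162
DIC = [CO2*]/α₀ = 3.005×10^-5 / 0.01162 = 2.586 mmol/kg
CA = (α₁ + 2α₂)·DIC = (0.9230 + 2×0.06535) × 2.586 = 2.72 mmol/kg

CA = 2.72 mmol/kg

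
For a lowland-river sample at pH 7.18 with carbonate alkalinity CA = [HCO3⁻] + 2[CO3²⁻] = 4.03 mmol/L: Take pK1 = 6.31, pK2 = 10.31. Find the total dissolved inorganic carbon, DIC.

DIC = 4.57 mmol/L

CA = [HCO3⁻] + 2[CO3²⁻] = (α₁ + 2α₂)·DIC
At pH 7.18: [H⁺]/K1 = 10^-0.87 = 0.13490, K2/[H⁺] = 10^-3.13 = 0.00074131
α₁ = 1/(1 + 0.13490 + 0.00074131) = 1/1.1356 = 0.8806; α₂ = α₁·K2/[H⁺] = 0.0006528
α₁ + 2α₂ = 0.8819
DIC = CA / (α₁ + 2α₂) = 4.03 / 0.8819 = 4.57 mmol/L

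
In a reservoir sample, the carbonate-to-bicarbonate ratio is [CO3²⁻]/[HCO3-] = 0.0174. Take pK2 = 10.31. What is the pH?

From K2 = [H⁺][CO3²⁻]/[HCO3-]:  pH = pK2 + log₁₀([CO3²⁻]/[HCO3-])
log₁₀(0.0174) = -1.759
pH = 10.31 + (-1.759) = 8.55

pH = 8.55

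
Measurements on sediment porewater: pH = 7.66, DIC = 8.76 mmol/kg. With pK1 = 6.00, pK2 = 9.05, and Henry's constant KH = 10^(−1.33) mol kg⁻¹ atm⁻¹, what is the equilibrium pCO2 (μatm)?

pCO2 = 3860 μatm

α₀ = 1 / (1 + K1/[H⁺] + K1K2/[H⁺]²) = 1 / (1 + 10^+1.66 + 10^+0.27)
   = 1 / (1 + 45.709 + 1.8621) = 1/48.571 = 0.02059
[CO2*] = α₀ × DIC = 0.02059 × 8.76 = 0.1804 mmol/kg
pCO2 = [CO2*]/KH = 1.804×10^-4 / 4.677×10^-2 = 3860 μatm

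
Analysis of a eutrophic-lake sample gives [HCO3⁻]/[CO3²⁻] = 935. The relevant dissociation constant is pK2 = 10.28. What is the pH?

From K2 = [H⁺][CO3²⁻]/[HCO3⁻]:  pH = pK2 − log₁₀([HCO3⁻]/[CO3²⁻])
log₁₀(935) = +2.971
pH = 10.28 − (+2.971) = 7.31

pH = 7.31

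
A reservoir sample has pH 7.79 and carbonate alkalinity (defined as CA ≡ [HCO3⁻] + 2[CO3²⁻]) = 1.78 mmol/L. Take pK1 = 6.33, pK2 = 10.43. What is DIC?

CA = [HCO3⁻] + 2[CO3²⁻] = (α₁ + 2α₂)·DIC
At pH 7.79: [H⁺]/K1 = 10^-1.46 = 0.034674, K2/[H⁺] = 10^-2.64 = 0.0022909
α₁ = 1/(1 + 0.034674 + 0.0022909) = 1/1.0370 = 0.9644; α₂ = α₁·K2/[H⁺] = 0.002209
α₁ + 2α₂ = 0.9688
DIC = CA / (α₁ + 2α₂) = 1.78 / 0.9688 = 1.84 mmol/L

DIC = 1.84 mmol/L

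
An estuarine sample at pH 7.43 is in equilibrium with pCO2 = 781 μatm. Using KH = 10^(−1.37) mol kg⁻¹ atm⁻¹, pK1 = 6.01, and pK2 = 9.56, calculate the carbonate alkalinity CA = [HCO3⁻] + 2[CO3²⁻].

CA = 0.889 mmol/kg

[CO2*] = KH · pCO2 = 10^(−1.37) × 781×10^-6 = 3.332×10^-5 mol/kg
α₀ = 1/(1 + K1/[H⁺] + K1K2/[H⁺]²) = 1/(1 + 10^+1.42 + 10^-0.71) = 0.03637
DIC = [CO2*]/α₀ = 3.332×10^-5 / 0.03637 = 0.9161 mmol/kg
CA = (α₁ + 2α₂)·DIC = (0.9565 + 2×0.007091) × 0.9161 = 0.889 mmol/kg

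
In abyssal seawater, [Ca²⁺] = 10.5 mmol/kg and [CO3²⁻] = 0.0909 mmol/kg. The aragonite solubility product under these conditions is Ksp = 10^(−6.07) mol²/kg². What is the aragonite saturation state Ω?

Ksp = 10^(−6.07) = 8.511×10^-7
Ω = [Ca²⁺][CO3²⁻]/Ksp = (10.5×10^-3)(0.0909×10^-3) / 8.511×10^-7 = 1.12

Ω = 1.12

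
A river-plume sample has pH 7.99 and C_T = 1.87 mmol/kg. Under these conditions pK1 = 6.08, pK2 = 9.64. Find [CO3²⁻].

α₂ = 1 / (1 + [H⁺]/K2 + [H⁺]²/(K1K2)) = 1 / (1 + 10^+1.65 + 10^-0.26)
   = 1 / (1 + 44.668 + 0.54954) = 1/46.218 = 0.02164
[CO3²⁻] = α₂ × DIC = 0.02164 × 1.87 = 0.0405 mmol/kg

[CO3²⁻] = 0.0405 mmol/kg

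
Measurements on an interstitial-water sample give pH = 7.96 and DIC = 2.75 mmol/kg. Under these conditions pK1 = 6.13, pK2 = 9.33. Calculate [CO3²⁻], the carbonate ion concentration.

α₂ = 1 / (1 + [H⁺]/K2 + [H⁺]²/(K1K2)) = 1 / (1 + 10^+1.37 + 10^-0.46)
   = 1 / (1 + 23.442 + 0.34674) = 1/24.789 = 0.04034
[CO3²⁻] = α₂ × DIC = 0.04034 × 2.75 = 0.111 mmol/kg

[CO3²⁻] = 0.111 mmol/kg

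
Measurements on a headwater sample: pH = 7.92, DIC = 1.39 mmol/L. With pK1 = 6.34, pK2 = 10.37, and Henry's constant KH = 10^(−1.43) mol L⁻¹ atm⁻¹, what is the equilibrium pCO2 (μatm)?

pCO2 = 956 μatm

α₀ = 1 / (1 + K1/[H⁺] + K1K2/[H⁺]²) = 1 / (1 + 10^+1.58 + 10^-0.87)
   = 1 / (1 + 38.019 + 0.13490) = 1/39.154 = 0.02554
[CO2*] = α₀ × DIC = 0.02554 × 1.39 = 0.03550 mmol/L
pCO2 = [CO2*]/KH = 3.550×10^-5 / 3.715×10^-2 = 956 μatm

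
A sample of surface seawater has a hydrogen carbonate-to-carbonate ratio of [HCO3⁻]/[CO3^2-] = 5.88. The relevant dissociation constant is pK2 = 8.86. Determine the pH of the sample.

From K2 = [H⁺][CO3^2-]/[HCO3⁻]:  pH = pK2 − log₁₀([HCO3⁻]/[CO3^2-])
log₁₀(5.88) = +0.769
pH = 8.86 − (+0.769) = 8.09

pH = 8.09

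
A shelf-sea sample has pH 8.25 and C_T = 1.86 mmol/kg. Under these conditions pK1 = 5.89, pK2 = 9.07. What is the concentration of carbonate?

[CO3²⁻] = 0.244 mmol/kg

α₂ = 1 / (1 + [H⁺]/K2 + [H⁺]²/(K1K2)) = 1 / (1 + 10^+0.82 + 10^-1.54)
   = 1 / (1 + 6.6069 + 0.028840) = 1/7.6358 = 0.1310
[CO3²⁻] = α₂ × DIC = 0.1310 × 1.86 = 0.244 mmol/kg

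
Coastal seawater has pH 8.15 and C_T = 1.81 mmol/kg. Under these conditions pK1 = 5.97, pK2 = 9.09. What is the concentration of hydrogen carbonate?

α₁ = 1 / (1 + [H⁺]/K1 + K2/[H⁺]) = 1 / (1 + 10^-2.18 + 10^-0.94)
   = 1 / (1 + 0.0066069 + 0.11482) = 1/1.1214 = 0.8917
[HCO3⁻] = α₁ × DIC = 0.8917 × 1.81 = 1.61 mmol/kg

[HCO3⁻] = 1.61 mmol/kg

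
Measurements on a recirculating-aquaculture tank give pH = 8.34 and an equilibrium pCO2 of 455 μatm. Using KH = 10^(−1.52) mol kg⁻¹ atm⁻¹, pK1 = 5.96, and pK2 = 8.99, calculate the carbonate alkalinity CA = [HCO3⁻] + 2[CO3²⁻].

[CO2*] = KH · pCO2 = 10^(−1.52) × 455×10^-6 = 1.374×10^-5 mol/kg
α₀ = 1/(1 + K1/[H⁺] + K1K2/[H⁺]²) = 1/(1 + 10^+2.38 + 10^+1.73) = 0.003395
DIC = [CO2*]/α₀ = 1.374×10^-5 / 0.003395 = 4.048 mmol/kg
CA = (α₁ + 2α₂)·DIC = (0.8143 + 2×0.1823) × 4.048 = 4.77 mmol/kg

CA = 4.77 mmol/kg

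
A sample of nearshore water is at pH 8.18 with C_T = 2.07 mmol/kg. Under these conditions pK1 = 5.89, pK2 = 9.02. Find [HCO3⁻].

[HCO3⁻] = 1.80 mmol/kg

α₁ = 1 / (1 + [H⁺]/K1 + K2/[H⁺]) = 1 / (1 + 10^-2.29 + 10^-0.84)
   = 1 / (1 + 0.0051286 + 0.14454) = 1/1.1497 = 0.8698
[HCO3⁻] = α₁ × DIC = 0.8698 × 2.07 = 1.80 mmol/kg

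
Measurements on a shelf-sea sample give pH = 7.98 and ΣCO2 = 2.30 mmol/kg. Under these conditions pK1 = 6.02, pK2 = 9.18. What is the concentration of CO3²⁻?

[CO3²⁻] = 0.135 mmol/kg

α₂ = 1 / (1 + [H⁺]/K2 + [H⁺]²/(K1K2)) = 1 / (1 + 10^+1.20 + 10^-0.76)
   = 1 / (1 + 15.849 + 0.17378) = 1/17.023 = 0.05875
[CO3²⁻] = α₂ × DIC = 0.05875 × 2.30 = 0.135 mmol/kg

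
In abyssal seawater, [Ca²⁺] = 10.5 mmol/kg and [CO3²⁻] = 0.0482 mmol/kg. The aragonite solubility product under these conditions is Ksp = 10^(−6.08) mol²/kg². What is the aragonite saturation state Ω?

Ω = 0.608

Ksp = 10^(−6.08) = 8.318×10^-7
Ω = [Ca²⁺][CO3²⁻]/Ksp = (10.5×10^-3)(0.0482×10^-3) / 8.318×10^-7 = 0.608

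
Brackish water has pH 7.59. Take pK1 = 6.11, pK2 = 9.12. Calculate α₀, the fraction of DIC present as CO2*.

α₀ = 1 / (1 + K1/[H⁺] + K1K2/[H⁺]²) = 1 / (1 + 10^+1.48 + 10^-0.05)
   = 1 / (1 + 30.200 + 0.89125) = 1/32.091 = 0.03116

α₀ = 0.0312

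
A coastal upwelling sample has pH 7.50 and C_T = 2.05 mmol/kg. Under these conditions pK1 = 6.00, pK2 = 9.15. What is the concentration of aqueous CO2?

[CO2*] = 0.0615 mmol/kg

α₀ = 1 / (1 + K1/[H⁺] + K1K2/[H⁺]²) = 1 / (1 + 10^+1.50 + 10^-0.15)
   = 1 / (1 + 31.623 + 0.70795) = 1/33.331 = 0.03000
[CO2*] = α₀ × DIC = 0.03000 × 2.05 = 0.0615 mmol/kg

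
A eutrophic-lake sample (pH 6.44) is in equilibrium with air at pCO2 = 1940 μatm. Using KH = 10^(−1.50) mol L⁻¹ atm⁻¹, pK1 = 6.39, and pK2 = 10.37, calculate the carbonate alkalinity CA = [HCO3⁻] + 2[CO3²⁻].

CA = 0.0688 mmol/L

[CO2*] = KH · pCO2 = 10^(−1.50) × 1940×10^-6 = 6.135×10^-5 mol/L
α₀ = 1/(1 + K1/[H⁺] + K1K2/[H⁺]²) = 1/(1 + 10^+0.05 + 10^-3.88) = 0.4712
DIC = [CO2*]/α₀ = 6.135×10^-5 / 0.4712 = 0.1302 mmol/L
CA = (α₁ + 2α₂)·DIC = (0.5287 + 2×6.212×10^-5) × 0.1302 = 0.0688 mmol/L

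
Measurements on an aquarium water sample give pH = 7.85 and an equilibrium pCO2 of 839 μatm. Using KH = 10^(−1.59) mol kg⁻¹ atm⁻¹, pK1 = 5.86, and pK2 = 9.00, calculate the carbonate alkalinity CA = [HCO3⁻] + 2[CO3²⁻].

CA = 2.41 mmol/kg

[CO2*] = KH · pCO2 = 10^(−1.59) × 839×10^-6 = 2.157×10^-5 mol/kg
α₀ = 1/(1 + K1/[H⁺] + K1K2/[H⁺]²) = 1/(1 + 10^+1.99 + 10^+0.84) = 0.009466
DIC = [CO2*]/α₀ = 2.157×10^-5 / 0.009466 = 2.278 mmol/kg
CA = (α₁ + 2α₂)·DIC = (0.9250 + 2×0.06549) × 2.278 = 2.41 mmol/kg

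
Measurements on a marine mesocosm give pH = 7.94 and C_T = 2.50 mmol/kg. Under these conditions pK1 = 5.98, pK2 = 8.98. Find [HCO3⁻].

α₁ = 1 / (1 + [H⁺]/K1 + K2/[H⁺]) = 1 / (1 + 10^-1.96 + 10^-1.04)
   = 1 / (1 + 0.010965 + 0.091201) = 1/1.1022 = 0.9073
[HCO3⁻] = α₁ × DIC = 0.9073 × 2.50 = 2.27 mmol/kg

[HCO3⁻] = 2.27 mmol/kg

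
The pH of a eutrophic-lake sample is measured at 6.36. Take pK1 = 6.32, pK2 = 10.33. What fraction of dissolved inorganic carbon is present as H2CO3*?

α₀ = 1 / (1 + K1/[H⁺] + K1K2/[H⁺]²) = 1 / (1 + 10^+0.04 + 10^-3.93)
   = 1 / (1 + 1.0965 + 0.00011749) = 1/2.0966 = 0.4770

α₀ = 0.477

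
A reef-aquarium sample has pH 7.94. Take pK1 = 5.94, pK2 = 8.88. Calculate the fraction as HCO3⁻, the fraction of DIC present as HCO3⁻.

α₁ = 0.889

α₁ = 1 / (1 + [H⁺]/K1 + K2/[H⁺]) = 1 / (1 + 10^-2.00 + 10^-0.94)
   = 1 / (1 + 0.010000 + 0.11482) = 1/1.1248 = 0.8890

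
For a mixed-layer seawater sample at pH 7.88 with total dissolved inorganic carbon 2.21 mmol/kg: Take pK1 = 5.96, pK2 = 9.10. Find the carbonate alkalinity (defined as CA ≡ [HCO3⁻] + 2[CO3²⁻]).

CA = [HCO3⁻] + 2[CO3²⁻] = (α₁ + 2α₂)·DIC
At pH 7.88: [H⁺]/K1 = 10^-1.92 = 0.012023, K2/[H⁺] = 10^-1.22 = 0.060256
α₁ = 1/(1 + 0.012023 + 0.060256) = 1/1.0723 = 0.9326; α₂ = α₁·K2/[H⁺] = 0.05619
α₁ + 2α₂ = 1.0450
CA = 1.0450 × 2.21 = 2.31 mmol/kg

CA = 2.31 mmol/kg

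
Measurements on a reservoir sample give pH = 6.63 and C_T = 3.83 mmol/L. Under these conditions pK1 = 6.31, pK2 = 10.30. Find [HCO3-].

[HCO3⁻] = 2.59 mmol/L

α₁ = 1 / (1 + [H⁺]/K1 + K2/[H⁺]) = 1 / (1 + 10^-0.32 + 10^-3.67)
   = 1 / (1 + 0.47863 + 0.00021380) = 1/1.4788 = 0.6762
[HCO3⁻] = α₁ × DIC = 0.6762 × 3.83 = 2.59 mmol/L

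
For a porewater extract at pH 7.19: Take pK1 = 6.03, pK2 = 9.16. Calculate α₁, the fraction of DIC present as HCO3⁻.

α₁ = 1 / (1 + [H⁺]/K1 + K2/[H⁺]) = 1 / (1 + 10^-1.16 + 10^-1.97)
   = 1 / (1 + 0.069183 + 0.010715) = 1/1.0799 = 0.9260

α₁ = 0.926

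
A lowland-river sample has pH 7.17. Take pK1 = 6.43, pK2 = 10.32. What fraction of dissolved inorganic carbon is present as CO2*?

α₀ = 1 / (1 + K1/[H⁺] + K1K2/[H⁺]²) = 1 / (1 + 10^+0.74 + 10^-2.41)
   = 1 / (1 + 5.4954 + 0.0038905) = 1/6.4993 = 0.1539

α₀ = 0.154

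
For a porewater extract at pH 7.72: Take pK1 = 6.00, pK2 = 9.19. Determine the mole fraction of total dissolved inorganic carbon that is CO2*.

α₀ = 0.0181

α₀ = 1 / (1 + K1/[H⁺] + K1K2/[H⁺]²) = 1 / (1 + 10^+1.72 + 10^+0.25)
   = 1 / (1 + 52.481 + 1.7783) = 1/55.259 = 0.01810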